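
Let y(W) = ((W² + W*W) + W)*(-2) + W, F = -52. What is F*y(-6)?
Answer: 7176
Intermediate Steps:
y(W) = -W - 4*W² (y(W) = ((W² + W²) + W)*(-2) + W = (2*W² + W)*(-2) + W = (W + 2*W²)*(-2) + W = (-4*W² - 2*W) + W = -W - 4*W²)
F*y(-6) = -(-52)*(-6)*(1 + 4*(-6)) = -(-52)*(-6)*(1 - 24) = -(-52)*(-6)*(-23) = -52*(-138) = 7176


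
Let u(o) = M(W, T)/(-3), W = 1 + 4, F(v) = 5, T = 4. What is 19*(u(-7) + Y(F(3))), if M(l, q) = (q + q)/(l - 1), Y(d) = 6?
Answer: 304/3 ≈ 101.33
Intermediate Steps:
W = 5
M(l, q) = 2*q/(-1 + l) (M(l, q) = (2*q)/(-1 + l) = 2*q/(-1 + l))
u(o) = -2/3 (u(o) = (2*4/(-1 + 5))/(-3) = (2*4/4)*(-1/3) = (2*4*(1/4))*(-1/3) = 2*(-1/3) = -2/3)
19*(u(-7) + Y(F(3))) = 19*(-2/3 + 6) = 19*(16/3) = 304/3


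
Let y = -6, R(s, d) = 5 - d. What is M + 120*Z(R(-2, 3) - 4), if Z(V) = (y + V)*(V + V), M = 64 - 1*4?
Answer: 3900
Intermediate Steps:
M = 60 (M = 64 - 4 = 60)
Z(V) = 2*V*(-6 + V) (Z(V) = (-6 + V)*(V + V) = (-6 + V)*(2*V) = 2*V*(-6 + V))
M + 120*Z(R(-2, 3) - 4) = 60 + 120*(2*((5 - 1*3) - 4)*(-6 + ((5 - 1*3) - 4))) = 60 + 120*(2*((5 - 3) - 4)*(-6 + ((5 - 3) - 4))) = 60 + 120*(2*(2 - 4)*(-6 + (2 - 4))) = 60 + 120*(2*(-2)*(-6 - 2)) = 60 + 120*(2*(-2)*(-8)) = 60 + 120*32 = 60 + 3840 = 3900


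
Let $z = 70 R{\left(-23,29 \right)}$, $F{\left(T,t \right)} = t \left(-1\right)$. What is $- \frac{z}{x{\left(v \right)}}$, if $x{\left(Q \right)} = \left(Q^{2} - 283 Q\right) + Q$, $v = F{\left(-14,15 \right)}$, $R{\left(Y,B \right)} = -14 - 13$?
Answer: $\frac{14}{33} \approx 0.42424$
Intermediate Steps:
$R{\left(Y,B \right)} = -27$
$F{\left(T,t \right)} = - t$
$v = -15$ ($v = \left(-1\right) 15 = -15$)
$z = -1890$ ($z = 70 \left(-27\right) = -1890$)
$x{\left(Q \right)} = Q^{2} - 282 Q$
$- \frac{z}{x{\left(v \right)}} = - \frac{-1890}{\left(-15\right) \left(-282 - 15\right)} = - \frac{-1890}{\left(-15\right) \left(-297\right)} = - \frac{-1890}{4455} = \left(-1\right) \left(- \frac{14}{33}\right) = \frac{14}{33}$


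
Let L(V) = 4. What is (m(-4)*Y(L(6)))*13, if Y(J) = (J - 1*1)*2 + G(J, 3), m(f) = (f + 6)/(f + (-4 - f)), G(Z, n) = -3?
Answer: -39/2 ≈ -19.500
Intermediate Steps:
m(f) = -3/2 - f/4 (m(f) = (6 + f)/(-4) = (6 + f)*(-¼) = -3/2 - f/4)
Y(J) = -5 + 2*J (Y(J) = (J - 1*1)*2 - 3 = (J - 1)*2 - 3 = (-1 + J)*2 - 3 = (-2 + 2*J) - 3 = -5 + 2*J)
(m(-4)*Y(L(6)))*13 = ((-3/2 - ¼*(-4))*(-5 + 2*4))*13 = ((-3/2 + 1)*(-5 + 8))*13 = -½*3*13 = -3/2*13 = -39/2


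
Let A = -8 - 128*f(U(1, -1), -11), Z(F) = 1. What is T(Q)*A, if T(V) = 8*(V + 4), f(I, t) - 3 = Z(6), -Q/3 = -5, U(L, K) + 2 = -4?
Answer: -79040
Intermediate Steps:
U(L, K) = -6 (U(L, K) = -2 - 4 = -6)
Q = 15 (Q = -3*(-5) = 15)
f(I, t) = 4 (f(I, t) = 3 + 1 = 4)
T(V) = 32 + 8*V (T(V) = 8*(4 + V) = 32 + 8*V)
A = -520 (A = -8 - 128*4 = -8 - 512 = -520)
T(Q)*A = (32 + 8*15)*(-520) = (32 + 120)*(-520) = 152*(-520) = -79040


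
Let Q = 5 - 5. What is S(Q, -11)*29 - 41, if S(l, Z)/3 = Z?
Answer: -998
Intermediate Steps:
Q = 0
S(l, Z) = 3*Z
S(Q, -11)*29 - 41 = (3*(-11))*29 - 41 = -33*29 - 41 = -957 - 41 = -998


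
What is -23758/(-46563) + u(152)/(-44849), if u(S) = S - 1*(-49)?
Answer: 1056163379/2088303987 ≈ 0.50575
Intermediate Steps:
u(S) = 49 + S (u(S) = S + 49 = 49 + S)
-23758/(-46563) + u(152)/(-44849) = -23758/(-46563) + (49 + 152)/(-44849) = -23758*(-1/46563) + 201*(-1/44849) = 23758/46563 - 201/44849 = 1056163379/2088303987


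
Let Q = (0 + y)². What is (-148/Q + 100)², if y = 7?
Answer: 22581504/2401 ≈ 9405.0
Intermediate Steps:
Q = 49 (Q = (0 + 7)² = 7² = 49)
(-148/Q + 100)² = (-148/49 + 100)² = (4752/49)² = 22581504/2401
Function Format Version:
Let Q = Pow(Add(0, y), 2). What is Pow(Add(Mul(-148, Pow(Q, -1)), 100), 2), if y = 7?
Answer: Rational(22581504, 2401) ≈ 9405.0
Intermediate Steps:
Q = 49 (Q = Pow(Add(0, 7), 2) = Pow(7, 2) = 49)
Pow(Add(Mul(-148, Pow(Q, -1)), 100), 2) = Pow(Add(Mul(-148, Pow(49, -1)), 100), 2) = Pow(Add(Mul(-148, Rational(1, 49)), 100), 2) = Pow(Add(Rational(-148, 49), 100), 2) = Pow(Rational(4752, 49), 2) = Rational(22581504, 2401)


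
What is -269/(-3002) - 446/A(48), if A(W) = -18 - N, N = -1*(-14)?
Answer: 336875/24016 ≈ 14.027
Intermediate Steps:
N = 14
A(W) = -32 (A(W) = -18 - 1*14 = -18 - 14 = -32)
-269/(-3002) - 446/A(48) = -269/(-3002) - 446/(-32) = -269*(-1/3002) - 446*(-1/32) = 269/3002 + 223/16 = 336875/24016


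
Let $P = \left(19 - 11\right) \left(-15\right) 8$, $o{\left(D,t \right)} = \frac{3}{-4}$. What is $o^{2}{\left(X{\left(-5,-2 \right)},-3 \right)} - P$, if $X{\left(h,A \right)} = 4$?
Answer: $\frac{15369}{16} \approx 960.56$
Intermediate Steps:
$o{\left(D,t \right)} = - \frac{3}{4}$ ($o{\left(D,t \right)} = 3 \left(- \frac{1}{4}\right) = - \frac{3}{4}$)
$P = -960$ ($P = \left(19 - 11\right) \left(-15\right) 8 = 8 \left(-15\right) 8 = \left(-120\right) 8 = -960$)
$o^{2}{\left(X{\left(-5,-2 \right)},-3 \right)} - P = \left(- \frac{3}{4}\right)^{2} - -960 = \frac{9}{16} + 960 = \frac{15369}{16}$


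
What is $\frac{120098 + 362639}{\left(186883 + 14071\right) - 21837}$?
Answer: $\frac{10271}{3811} \approx 2.6951$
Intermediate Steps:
$\frac{120098 + 362639}{\left(186883 + 14071\right) - 21837} = \frac{482737}{200954 - 21837} = \frac{482737}{179117} = 482737 \cdot \frac{1}{179117} = \frac{10271}{3811}$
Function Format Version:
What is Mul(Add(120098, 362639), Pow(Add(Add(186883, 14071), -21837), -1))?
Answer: Rational(10271, 3811) ≈ 2.6951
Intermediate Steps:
Mul(Add(120098, 362639), Pow(Add(Add(186883, 14071), -21837), -1)) = Mul(482737, Pow(Add(200954, -21837), -1)) = Mul(482737, Pow(179117, -1)) = Mul(482737, Rational(1, 179117)) = Rational(10271, 3811)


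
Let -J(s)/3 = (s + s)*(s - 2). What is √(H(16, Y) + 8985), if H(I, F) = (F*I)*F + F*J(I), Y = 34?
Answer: I*√18215 ≈ 134.96*I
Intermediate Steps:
J(s) = -6*s*(-2 + s) (J(s) = -3*(s + s)*(s - 2) = -3*2*s*(-2 + s) = -6*s*(-2 + s))
H(I, F) = I*F² + 6*F*I*(2 - I) (H(I, F) = (F*I)*F + F*(6*I*(2 - I)) = I*F² + 6*F*I*(2 - I))
√(H(16, Y) + 8985) = √(34*16*(12 + 34 - 6*16) + 8985) = √(34*16*(12 + 34 - 96) + 8985) = √(34*16*(-50) + 8985) = √(-27200 + 8985) = √(-18215) = I*√18215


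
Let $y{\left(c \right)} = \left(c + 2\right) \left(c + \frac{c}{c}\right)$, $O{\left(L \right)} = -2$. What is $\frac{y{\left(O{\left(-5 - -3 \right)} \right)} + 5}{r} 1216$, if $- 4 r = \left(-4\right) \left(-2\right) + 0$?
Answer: $-3040$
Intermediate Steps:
$y{\left(c \right)} = \left(1 + c\right) \left(2 + c\right)$ ($y{\left(c \right)} = \left(2 + c\right) \left(c + 1\right) = \left(2 + c\right) \left(1 + c\right) = \left(1 + c\right) \left(2 + c\right)$)
$r = -2$ ($r = - \frac{\left(-4\right) \left(-2\right) + 0}{4} = - \frac{8 + 0}{4} = \left(- \frac{1}{4}\right) 8 = -2$)
$\frac{y{\left(O{\left(-5 - -3 \right)} \right)} + 5}{r} 1216 = \frac{\left(2 + \left(-2\right)^{2} + 3 \left(-2\right)\right) + 5}{-2} \cdot 1216 = \left(\left(2 + 4 - 6\right) + 5\right) \left(- \frac{1}{2}\right) 1216 = \left(0 + 5\right) \left(- \frac{1}{2}\right) 1216 = 5 \left(- \frac{1}{2}\right) 1216 = \left(- \frac{5}{2}\right) 1216 = -3040$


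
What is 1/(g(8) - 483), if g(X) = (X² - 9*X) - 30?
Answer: -1/521 ≈ -0.0019194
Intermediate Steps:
g(X) = -30 + X² - 9*X
1/(g(8) - 483) = 1/((-30 + 8² - 9*8) - 483) = 1/((-30 + 64 - 72) - 483) = 1/(-38 - 483) = 1/(-521) = -1/521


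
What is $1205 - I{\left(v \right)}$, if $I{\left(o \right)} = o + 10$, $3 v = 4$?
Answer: $\frac{3581}{3} \approx 1193.7$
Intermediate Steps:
$v = \frac{4}{3}$ ($v = \frac{1}{3} \cdot 4 = \frac{4}{3} \approx 1.3333$)
$I{\left(o \right)} = 10 + o$
$1205 - I{\left(v \right)} = 1205 - \left(10 + \frac{4}{3}\right) = 1205 - \frac{34}{3} = \frac{3581}{3}$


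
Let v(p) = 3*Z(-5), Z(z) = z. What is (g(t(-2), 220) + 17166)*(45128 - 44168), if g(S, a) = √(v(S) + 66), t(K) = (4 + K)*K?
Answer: 16479360 + 960*√51 ≈ 1.6486e+7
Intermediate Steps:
t(K) = K*(4 + K)
v(p) = -15 (v(p) = 3*(-5) = -15)
g(S, a) = √51 (g(S, a) = √(-15 + 66) = √51)
(g(t(-2), 220) + 17166)*(45128 - 44168) = (√51 + 17166)*(45128 - 44168) = (17166 + √51)*960 = 16479360 + 960*√51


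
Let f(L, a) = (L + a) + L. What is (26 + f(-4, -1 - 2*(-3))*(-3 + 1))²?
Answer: 1024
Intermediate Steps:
f(L, a) = a + 2*L
(26 + f(-4, -1 - 2*(-3))*(-3 + 1))² = (26 + ((-1 - 2*(-3)) + 2*(-4))*(-3 + 1))² = (26 + ((-1 + 6) - 8)*(-2))² = (26 + (5 - 8)*(-2))² = (26 - 3*(-2))² = (26 + 6)² = 32² = 1024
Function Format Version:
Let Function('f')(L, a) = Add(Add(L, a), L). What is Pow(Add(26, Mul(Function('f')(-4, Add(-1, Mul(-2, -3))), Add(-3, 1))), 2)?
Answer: 1024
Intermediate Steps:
Function('f')(L, a) = Add(a, Mul(2, L))
Pow(Add(26, Mul(Function('f')(-4, Add(-1, Mul(-2, -3))), Add(-3, 1))), 2) = Pow(Add(26, Mul(Add(Add(-1, Mul(-2, -3)), Mul(2, -4)), Add(-3, 1))), 2) = Pow(Add(26, Mul(Add(Add(-1, 6), -8), -2)), 2) = Pow(Add(26, Mul(Add(5, -8), -2)), 2) = Pow(Add(26, Mul(-3, -2)), 2) = Pow(Add(26, 6), 2) = Pow(32, 2) = 1024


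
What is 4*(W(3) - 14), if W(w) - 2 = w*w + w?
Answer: 0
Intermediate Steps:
W(w) = 2 + w + w² (W(w) = 2 + (w*w + w) = 2 + (w² + w) = 2 + (w + w²) = 2 + w + w²)
4*(W(3) - 14) = 4*((2 + 3 + 3²) - 14) = 4*((2 + 3 + 9) - 14) = 4*(14 - 14) = 4*0 = 0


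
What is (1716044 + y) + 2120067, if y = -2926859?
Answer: 909252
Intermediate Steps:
(1716044 + y) + 2120067 = (1716044 - 2926859) + 2120067 = -1210815 + 2120067 = 909252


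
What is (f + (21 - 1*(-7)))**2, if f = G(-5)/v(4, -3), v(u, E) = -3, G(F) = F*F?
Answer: 3481/9 ≈ 386.78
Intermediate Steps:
G(F) = F**2
f = -25/3 (f = (-5)**2/(-3) = 25*(-1/3) = -25/3 ≈ -8.3333)
(f + (21 - 1*(-7)))**2 = (-25/3 + (21 - 1*(-7)))**2 = (-25/3 + (21 + 7))**2 = (-25/3 + 28)**2 = (59/3)**2 = 3481/9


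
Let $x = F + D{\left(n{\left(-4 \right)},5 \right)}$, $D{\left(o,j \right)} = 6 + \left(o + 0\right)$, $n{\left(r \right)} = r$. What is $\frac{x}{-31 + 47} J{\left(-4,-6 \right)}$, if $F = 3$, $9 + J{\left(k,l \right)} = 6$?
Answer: $- \frac{15}{16} \approx -0.9375$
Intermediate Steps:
$J{\left(k,l \right)} = -3$ ($J{\left(k,l \right)} = -9 + 6 = -3$)
$D{\left(o,j \right)} = 6 + o$
$x = 5$ ($x = 3 + \left(6 - 4\right) = 3 + 2 = 5$)
$\frac{x}{-31 + 47} J{\left(-4,-6 \right)} = \frac{1}{-31 + 47} \cdot 5 \left(-3\right) = \frac{1}{16} \cdot 5 \left(-3\right) = \frac{5}{16} \left(-3\right) = - \frac{15}{16}$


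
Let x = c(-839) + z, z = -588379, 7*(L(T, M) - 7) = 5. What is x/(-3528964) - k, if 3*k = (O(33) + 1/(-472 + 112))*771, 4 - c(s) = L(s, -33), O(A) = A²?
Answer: -622224939357691/2223247320 ≈ -2.7987e+5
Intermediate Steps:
L(T, M) = 54/7 (L(T, M) = 7 + (⅐)*5 = 7 + 5/7 = 54/7)
c(s) = -26/7 (c(s) = 4 - 1*54/7 = 4 - 54/7 = -26/7)
x = -4118679/7 (x = -26/7 - 588379 = -4118679/7 ≈ -5.8838e+5)
k = 100754023/360 (k = ((33² + 1/(-472 + 112))*771)/3 = ((1089 + 1/(-360))*771)/3 = ((1089 - 1/360)*771)/3 = ((392039/360)*771)/3 = (⅓)*(100754023/120) = 100754023/360 ≈ 2.7987e+5)
x/(-3528964) - k = -4118679/7/(-3528964) - 1*100754023/360 = -4118679/7*(-1/3528964) - 100754023/360 = 4118679/24702748 - 100754023/360 = -622224939357691/2223247320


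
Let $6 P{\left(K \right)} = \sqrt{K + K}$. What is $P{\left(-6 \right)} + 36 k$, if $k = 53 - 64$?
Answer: $-396 + \frac{i \sqrt{3}}{3} \approx -396.0 + 0.57735 i$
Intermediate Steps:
$k = -11$ ($k = 53 - 64 = -11$)
$P{\left(K \right)} = \frac{\sqrt{2} \sqrt{K}}{6}$ ($P{\left(K \right)} = \frac{\sqrt{K + K}}{6} = \frac{\sqrt{2 K}}{6} = \frac{\sqrt{2} \sqrt{K}}{6}$)
$P{\left(-6 \right)} + 36 k = \frac{\sqrt{2} \sqrt{-6}}{6} + 36 \left(-11\right) = \frac{\sqrt{2} i \sqrt{6}}{6} - 396 = \frac{i \sqrt{3}}{3} - 396 = -396 + \frac{i \sqrt{3}}{3}$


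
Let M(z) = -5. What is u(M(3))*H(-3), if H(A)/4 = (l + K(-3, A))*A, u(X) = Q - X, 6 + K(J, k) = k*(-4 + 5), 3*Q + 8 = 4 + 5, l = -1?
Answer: 640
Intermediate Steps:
Q = ⅓ (Q = -8/3 + (4 + 5)/3 = -8/3 + (⅓)*9 = -8/3 + 3 = ⅓ ≈ 0.33333)
K(J, k) = -6 + k (K(J, k) = -6 + k*(-4 + 5) = -6 + k*1 = -6 + k)
u(X) = ⅓ - X
H(A) = 4*A*(-7 + A) (H(A) = 4*((-1 + (-6 + A))*A) = 4*((-7 + A)*A) = 4*(A*(-7 + A)) = 4*A*(-7 + A))
u(M(3))*H(-3) = (⅓ - 1*(-5))*(4*(-3)*(-7 - 3)) = (⅓ + 5)*(4*(-3)*(-10)) = (16/3)*120 = 640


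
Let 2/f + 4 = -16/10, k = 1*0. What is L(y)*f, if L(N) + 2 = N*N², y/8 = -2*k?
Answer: 5/7 ≈ 0.71429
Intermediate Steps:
k = 0
y = 0 (y = 8*(-2*0) = 8*0 = 0)
L(N) = -2 + N³ (L(N) = -2 + N*N² = -2 + N³)
f = -5/14 (f = 2/(-4 - 16/10) = 2/(-4 - 16*⅒) = 2/(-4 - 8/5) = 2/(-28/5) = 2*(-5/28) = -5/14 ≈ -0.35714)
L(y)*f = (-2 + 0³)*(-5/14) = (-2 + 0)*(-5/14) = -2*(-5/14) = 5/7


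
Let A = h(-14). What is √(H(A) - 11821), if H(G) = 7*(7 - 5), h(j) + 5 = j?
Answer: I*√11807 ≈ 108.66*I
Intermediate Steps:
h(j) = -5 + j
A = -19 (A = -5 - 14 = -19)
H(G) = 14 (H(G) = 7*2 = 14)
√(H(A) - 11821) = √(14 - 11821) = √(-11807) = I*√11807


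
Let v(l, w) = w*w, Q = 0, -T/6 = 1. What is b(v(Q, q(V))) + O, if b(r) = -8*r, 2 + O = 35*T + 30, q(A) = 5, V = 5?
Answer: -382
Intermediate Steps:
T = -6 (T = -6*1 = -6)
O = -182 (O = -2 + (35*(-6) + 30) = -2 + (-210 + 30) = -2 - 180 = -182)
v(l, w) = w²
b(v(Q, q(V))) + O = -8*5² - 182 = -8*25 - 182 = -200 - 182 = -382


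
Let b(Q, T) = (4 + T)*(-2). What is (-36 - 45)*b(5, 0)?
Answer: 648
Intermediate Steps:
b(Q, T) = -8 - 2*T
(-36 - 45)*b(5, 0) = (-36 - 45)*(-8 - 2*0) = -81*(-8 + 0) = -81*(-8) = 648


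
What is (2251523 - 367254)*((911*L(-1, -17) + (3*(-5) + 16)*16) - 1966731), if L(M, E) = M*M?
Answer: -3704103537276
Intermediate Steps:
L(M, E) = M²
(2251523 - 367254)*((911*L(-1, -17) + (3*(-5) + 16)*16) - 1966731) = (2251523 - 367254)*((911*(-1)² + (3*(-5) + 16)*16) - 1966731) = 1884269*((911*1 + (-15 + 16)*16) - 1966731) = 1884269*((911 + 1*16) - 1966731) = 1884269*((911 + 16) - 1966731) = 1884269*(927 - 1966731) = 1884269*(-1965804) = -3704103537276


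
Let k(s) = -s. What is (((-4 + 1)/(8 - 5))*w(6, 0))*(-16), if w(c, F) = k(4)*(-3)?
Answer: 192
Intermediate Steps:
w(c, F) = 12 (w(c, F) = -1*4*(-3) = -4*(-3) = 12)
(((-4 + 1)/(8 - 5))*w(6, 0))*(-16) = (((-4 + 1)/(8 - 5))*12)*(-16) = (-3/3*12)*(-16) = (-3*⅓*12)*(-16) = -1*12*(-16) = -12*(-16) = 192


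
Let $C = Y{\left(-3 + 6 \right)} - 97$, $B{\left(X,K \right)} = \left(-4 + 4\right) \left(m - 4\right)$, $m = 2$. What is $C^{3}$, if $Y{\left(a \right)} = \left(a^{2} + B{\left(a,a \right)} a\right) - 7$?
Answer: $-857375$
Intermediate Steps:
$B{\left(X,K \right)} = 0$ ($B{\left(X,K \right)} = \left(-4 + 4\right) \left(2 - 4\right) = 0 \left(-2\right) = 0$)
$Y{\left(a \right)} = -7 + a^{2}$ ($Y{\left(a \right)} = \left(a^{2} + 0 a\right) - 7 = \left(a^{2} + 0\right) - 7 = a^{2} - 7 = -7 + a^{2}$)
$C = -95$ ($C = \left(-7 + \left(-3 + 6\right)^{2}\right) - 97 = \left(-7 + 3^{2}\right) - 97 = \left(-7 + 9\right) - 97 = 2 - 97 = -95$)
$C^{3} = \left(-95\right)^{3} = -857375$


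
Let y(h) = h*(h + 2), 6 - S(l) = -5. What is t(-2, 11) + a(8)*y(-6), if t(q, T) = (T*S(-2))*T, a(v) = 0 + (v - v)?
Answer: 1331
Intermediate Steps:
S(l) = 11 (S(l) = 6 - 1*(-5) = 6 + 5 = 11)
y(h) = h*(2 + h)
a(v) = 0 (a(v) = 0 + 0 = 0)
t(q, T) = 11*T² (t(q, T) = (T*11)*T = (11*T)*T = 11*T²)
t(-2, 11) + a(8)*y(-6) = 11*11² + 0*(-6*(2 - 6)) = 11*121 + 0*(-6*(-4)) = 1331 + 0*24 = 1331 + 0 = 1331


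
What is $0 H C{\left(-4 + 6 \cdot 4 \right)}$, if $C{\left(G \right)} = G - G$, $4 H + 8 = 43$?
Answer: $0$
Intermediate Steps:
$H = \frac{35}{4}$ ($H = -2 + \frac{1}{4} \cdot 43 = -2 + \frac{43}{4} = \frac{35}{4} \approx 8.75$)
$C{\left(G \right)} = 0$
$0 H C{\left(-4 + 6 \cdot 4 \right)} = 0 \cdot \frac{35}{4} \cdot 0 = 0 \cdot 0 = 0$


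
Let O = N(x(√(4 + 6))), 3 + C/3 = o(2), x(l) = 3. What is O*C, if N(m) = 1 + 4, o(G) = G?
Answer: -15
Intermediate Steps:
C = -3 (C = -9 + 3*2 = -9 + 6 = -3)
N(m) = 5
O = 5
O*C = 5*(-3) = -15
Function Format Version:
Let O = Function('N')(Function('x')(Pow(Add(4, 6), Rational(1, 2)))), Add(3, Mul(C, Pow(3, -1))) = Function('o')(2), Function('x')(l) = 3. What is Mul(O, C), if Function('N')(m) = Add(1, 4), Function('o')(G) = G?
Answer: -15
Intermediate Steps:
C = -3 (C = Add(-9, Mul(3, 2)) = Add(-9, 6) = -3)
Function('N')(m) = 5
O = 5
Mul(O, C) = Mul(5, -3) = -15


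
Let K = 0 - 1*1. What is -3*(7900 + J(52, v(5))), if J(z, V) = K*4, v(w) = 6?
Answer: -23688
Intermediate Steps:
K = -1 (K = 0 - 1 = -1)
J(z, V) = -4 (J(z, V) = -1*4 = -4)
-3*(7900 + J(52, v(5))) = -3*(7900 - 4) = -3*7896 = -23688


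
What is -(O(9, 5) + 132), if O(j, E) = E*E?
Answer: -157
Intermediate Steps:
O(j, E) = E²
-(O(9, 5) + 132) = -(5² + 132) = -(25 + 132) = -1*157 = -157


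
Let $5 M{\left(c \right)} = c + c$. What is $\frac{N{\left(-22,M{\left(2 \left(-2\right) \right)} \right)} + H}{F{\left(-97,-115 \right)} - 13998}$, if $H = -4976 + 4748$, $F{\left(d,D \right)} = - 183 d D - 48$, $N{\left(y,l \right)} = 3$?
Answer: $\frac{25}{228379} \approx 0.00010947$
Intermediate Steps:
$M{\left(c \right)} = \frac{2 c}{5}$ ($M{\left(c \right)} = \frac{c + c}{5} = \frac{2 c}{5}$)
$F{\left(d,D \right)} = -48 - 183 D d$ ($F{\left(d,D \right)} = - 183 D d - 48 = -48 - 183 D d$)
$H = -228$
$\frac{N{\left(-22,M{\left(2 \left(-2\right) \right)} \right)} + H}{F{\left(-97,-115 \right)} - 13998} = \frac{3 - 228}{\left(-48 - \left(-21045\right) \left(-97\right)\right) - 13998} = - \frac{225}{\left(-48 - 2041365\right) - 13998} = - \frac{225}{-2041413 - 13998} = - \frac{225}{-2055411} = \left(-225\right) \left(- \frac{1}{2055411}\right) = \frac{25}{228379}$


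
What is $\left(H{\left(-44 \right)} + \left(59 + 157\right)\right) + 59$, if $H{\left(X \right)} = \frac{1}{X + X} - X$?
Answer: $\frac{28071}{88} \approx 318.99$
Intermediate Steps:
$H{\left(X \right)} = \frac{1}{2 X} - X$
$\left(H{\left(-44 \right)} + \left(59 + 157\right)\right) + 59 = \left(\left(\frac{1}{2 \left(-44\right)} - -44\right) + \left(59 + 157\right)\right) + 59 = \left(\left(\frac{1}{2} \left(- \frac{1}{44}\right) + 44\right) + 216\right) + 59 = \left(\left(- \frac{1}{88} + 44\right) + 216\right) + 59 = \left(\frac{3871}{88} + 216\right) + 59 = \frac{22879}{88} + 59 = \frac{28071}{88}$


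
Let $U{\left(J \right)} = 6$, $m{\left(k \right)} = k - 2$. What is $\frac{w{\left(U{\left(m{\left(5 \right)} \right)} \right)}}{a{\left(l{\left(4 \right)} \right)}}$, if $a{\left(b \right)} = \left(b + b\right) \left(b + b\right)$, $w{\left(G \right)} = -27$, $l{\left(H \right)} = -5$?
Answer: $- \frac{27}{100} \approx -0.27$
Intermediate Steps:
$m{\left(k \right)} = -2 + k$ ($m{\left(k \right)} = k - 2 = -2 + k$)
$a{\left(b \right)} = 4 b^{2}$ ($a{\left(b \right)} = 2 b 2 b = 4 b^{2}$)
$\frac{w{\left(U{\left(m{\left(5 \right)} \right)} \right)}}{a{\left(l{\left(4 \right)} \right)}} = - \frac{27}{4 \left(-5\right)^{2}} = - \frac{27}{4 \cdot 25} = - \frac{27}{100}$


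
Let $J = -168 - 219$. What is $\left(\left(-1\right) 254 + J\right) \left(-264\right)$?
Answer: $169224$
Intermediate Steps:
$J = -387$
$\left(\left(-1\right) 254 + J\right) \left(-264\right) = \left(\left(-1\right) 254 - 387\right) \left(-264\right) = \left(-254 - 387\right) \left(-264\right) = \left(-641\right) \left(-264\right) = 169224$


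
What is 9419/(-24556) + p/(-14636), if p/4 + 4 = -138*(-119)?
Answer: -437624529/89850404 ≈ -4.8706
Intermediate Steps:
p = 65672 (p = -16 + 4*(-138*(-119)) = -16 + 4*16422 = -16 + 65688 = 65672)
9419/(-24556) + p/(-14636) = 9419/(-24556) + 65672/(-14636) = 9419*(-1/24556) + 65672*(-1/14636) = -9419/24556 - 16418/3659 = -437624529/89850404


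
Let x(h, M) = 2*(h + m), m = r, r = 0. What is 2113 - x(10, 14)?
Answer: 2093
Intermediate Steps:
m = 0
x(h, M) = 2*h (x(h, M) = 2*(h + 0) = 2*h)
2113 - x(10, 14) = 2113 - 2*10 = 2113 - 1*20 = 2113 - 20 = 2093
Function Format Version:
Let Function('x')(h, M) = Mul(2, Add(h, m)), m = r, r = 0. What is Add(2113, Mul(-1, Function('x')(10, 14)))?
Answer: 2093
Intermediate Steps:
m = 0
Function('x')(h, M) = Mul(2, h) (Function('x')(h, M) = Mul(2, Add(h, 0)) = Mul(2, h))
Add(2113, Mul(-1, Function('x')(10, 14))) = Add(2113, Mul(-1, Mul(2, 10))) = Add(2113, Mul(-1, 20)) = Add(2113, -20) = 2093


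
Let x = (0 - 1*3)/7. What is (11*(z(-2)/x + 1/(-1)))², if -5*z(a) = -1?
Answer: 58564/225 ≈ 260.28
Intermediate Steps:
z(a) = ⅕ (z(a) = -⅕*(-1) = ⅕)
x = -3/7 (x = (0 - 3)*(⅐) = -3*⅐ = -3/7 ≈ -0.42857)
(11*(z(-2)/x + 1/(-1)))² = (11*(1/(5*(-3/7)) + 1/(-1)))² = (11*((⅕)*(-7/3) + 1*(-1)))² = (11*(-7/15 - 1))² = (11*(-22/15))² = (-242/15)² = 58564/225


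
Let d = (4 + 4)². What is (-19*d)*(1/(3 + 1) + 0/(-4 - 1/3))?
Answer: -304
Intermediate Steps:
d = 64 (d = 8² = 64)
(-19*d)*(1/(3 + 1) + 0/(-4 - 1/3)) = (-19*64)*(1/(3 + 1) + 0/(-4 - 1/3)) = -1216*(1/4 + 0/(-4 - 1*⅓)) = -1216*(¼ + 0/(-4 - ⅓)) = -1216*(¼ + 0/(-13/3)) = -1216*(¼ + 0*(-3/13)) = -1216*(¼ + 0) = -1216*¼ = -304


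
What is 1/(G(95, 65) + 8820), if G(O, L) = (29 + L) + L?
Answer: 1/8979 ≈ 0.00011137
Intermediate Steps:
G(O, L) = 29 + 2*L
1/(G(95, 65) + 8820) = 1/((29 + 2*65) + 8820) = 1/((29 + 130) + 8820) = 1/(159 + 8820) = 1/8979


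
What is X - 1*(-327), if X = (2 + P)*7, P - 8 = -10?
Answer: 327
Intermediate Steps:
P = -2 (P = 8 - 10 = -2)
X = 0 (X = (2 - 2)*7 = 0*7 = 0)
X - 1*(-327) = 0 - 1*(-327) = 0 + 327 = 327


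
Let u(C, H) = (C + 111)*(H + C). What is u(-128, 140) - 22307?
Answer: -22511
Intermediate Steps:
u(C, H) = (111 + C)*(C + H)
u(-128, 140) - 22307 = ((-128)² + 111*(-128) + 111*140 - 128*140) - 22307 = (16384 - 14208 + 15540 - 17920) - 22307 = -204 - 22307 = -22511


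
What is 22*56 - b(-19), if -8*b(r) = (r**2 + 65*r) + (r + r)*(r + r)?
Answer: 5213/4 ≈ 1303.3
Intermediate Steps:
b(r) = -65*r/8 - 5*r**2/8 (b(r) = -((r**2 + 65*r) + (r + r)*(r + r))/8 = -((r**2 + 65*r) + (2*r)*(2*r))/8 = -((r**2 + 65*r) + 4*r**2)/8 = -(5*r**2 + 65*r)/8 = -65*r/8 - 5*r**2/8)
22*56 - b(-19) = 22*56 - (-5)*(-19)*(13 - 19)/8 = 1232 - (-5)*(-19)*(-6)/8 = 1232 - 1*(-285/4) = 1232 + 285/4 = 5213/4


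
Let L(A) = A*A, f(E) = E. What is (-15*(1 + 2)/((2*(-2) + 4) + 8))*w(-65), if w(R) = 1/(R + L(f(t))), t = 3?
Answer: 45/448 ≈ 0.10045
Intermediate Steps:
L(A) = A²
w(R) = 1/(9 + R) (w(R) = 1/(R + 3²) = 1/(R + 9) = 1/(9 + R))
(-15*(1 + 2)/((2*(-2) + 4) + 8))*w(-65) = (-15*(1 + 2)/((2*(-2) + 4) + 8))/(9 - 65) = -15*3/((-4 + 4) + 8)/(-56) = -15*3/(0 + 8)*(-1/56) = -15/(8*(⅓))*(-1/56) = -15/8/3*(-1/56) = -15*3/8*(-1/56) = -45/8*(-1/56) = 45/448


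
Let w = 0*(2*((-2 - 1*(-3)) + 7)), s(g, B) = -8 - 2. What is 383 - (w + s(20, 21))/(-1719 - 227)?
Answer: 372654/973 ≈ 382.99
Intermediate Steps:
s(g, B) = -10
w = 0 (w = 0*(2*((-2 + 3) + 7)) = 0*(2*(1 + 7)) = 0*(2*8) = 0*16 = 0)
383 - (w + s(20, 21))/(-1719 - 227) = 383 - (0 - 10)/(-1719 - 227) = 383 - (-10)/(-1946) = 383 - (-10)*(-1)/1946 = 383 - 1*5/973 = 383 - 5/973 = 372654/973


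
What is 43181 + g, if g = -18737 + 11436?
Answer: 35880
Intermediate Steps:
g = -7301
43181 + g = 43181 - 7301 = 35880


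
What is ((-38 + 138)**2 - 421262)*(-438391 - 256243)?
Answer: 285676568108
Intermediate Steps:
((-38 + 138)**2 - 421262)*(-438391 - 256243) = (100**2 - 421262)*(-694634) = (10000 - 421262)*(-694634) = -411262*(-694634) = 285676568108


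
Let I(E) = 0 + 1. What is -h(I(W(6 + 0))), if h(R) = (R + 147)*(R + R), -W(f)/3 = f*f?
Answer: -296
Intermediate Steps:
W(f) = -3*f² (W(f) = -3*f*f = -3*f²)
I(E) = 1
h(R) = 2*R*(147 + R) (h(R) = (147 + R)*(2*R) = 2*R*(147 + R))
-h(I(W(6 + 0))) = -2*(147 + 1) = -2*148 = -1*296 = -296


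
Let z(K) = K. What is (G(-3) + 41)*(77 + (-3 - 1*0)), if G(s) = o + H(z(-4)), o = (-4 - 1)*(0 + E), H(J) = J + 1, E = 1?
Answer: 2442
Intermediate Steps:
H(J) = 1 + J
o = -5 (o = (-4 - 1)*(0 + 1) = -5*1 = -5)
G(s) = -8 (G(s) = -5 + (1 - 4) = -5 - 3 = -8)
(G(-3) + 41)*(77 + (-3 - 1*0)) = (-8 + 41)*(77 + (-3 - 1*0)) = 33*(77 + (-3 + 0)) = 33*(77 - 3) = 33*74 = 2442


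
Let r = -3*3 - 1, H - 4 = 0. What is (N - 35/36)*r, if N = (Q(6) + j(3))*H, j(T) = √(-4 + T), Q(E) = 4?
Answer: -2705/18 - 40*I ≈ -150.28 - 40.0*I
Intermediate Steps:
H = 4 (H = 4 + 0 = 4)
r = -10 (r = -9 - 1 = -10)
N = 16 + 4*I (N = (4 + √(-4 + 3))*4 = (4 + √(-1))*4 = (4 + I)*4 = 16 + 4*I ≈ 16.0 + 4.0*I)
(N - 35/36)*r = ((16 + 4*I) - 35/36)*(-10) = (541/36 + 4*I)*(-10) = -2705/18 - 40*I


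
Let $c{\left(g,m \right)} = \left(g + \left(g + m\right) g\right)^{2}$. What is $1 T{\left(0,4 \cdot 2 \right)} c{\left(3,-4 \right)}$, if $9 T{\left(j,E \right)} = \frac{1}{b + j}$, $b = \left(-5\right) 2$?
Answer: $0$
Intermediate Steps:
$b = -10$
$T{\left(j,E \right)} = \frac{1}{9 \left(-10 + j\right)}$
$c{\left(g,m \right)} = \left(g + g \left(g + m\right)\right)^{2}$
$1 T{\left(0,4 \cdot 2 \right)} c{\left(3,-4 \right)} = 1 \frac{1}{9 \left(-10 + 0\right)} 3^{2} \left(1 + 3 - 4\right)^{2} = 1 \frac{1}{9 \left(-10\right)} 9 \cdot 0^{2} = 1 \cdot \frac{1}{9} \left(- \frac{1}{10}\right) 9 \cdot 0 = 1 \left(- \frac{1}{90}\right) 0 = \left(- \frac{1}{90}\right) 0 = 0$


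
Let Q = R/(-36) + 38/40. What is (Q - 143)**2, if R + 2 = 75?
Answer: 168143089/8100 ≈ 20758.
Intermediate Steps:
R = 73 (R = -2 + 75 = 73)
Q = -97/90 (Q = 73/(-36) + 38/40 = 73*(-1/36) + 38*(1/40) = -73/36 + 19/20 = -97/90 ≈ -1.0778)
(Q - 143)**2 = (-97/90 - 143)**2 = (-12967/90)**2 = 168143089/8100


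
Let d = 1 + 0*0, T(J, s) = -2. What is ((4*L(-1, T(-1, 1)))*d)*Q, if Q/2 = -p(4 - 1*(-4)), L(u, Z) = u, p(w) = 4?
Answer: 32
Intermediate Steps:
d = 1 (d = 1 + 0 = 1)
Q = -8 (Q = 2*(-1*4) = 2*(-4) = -8)
((4*L(-1, T(-1, 1)))*d)*Q = ((4*(-1))*1)*(-8) = -4*1*(-8) = -4*(-8) = 32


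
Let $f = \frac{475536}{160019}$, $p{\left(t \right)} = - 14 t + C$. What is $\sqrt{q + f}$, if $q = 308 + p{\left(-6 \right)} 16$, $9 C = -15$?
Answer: $\frac{2 \sqrt{93812649169341}}{480057} \approx 40.352$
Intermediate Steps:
$C = - \frac{5}{3}$ ($C = \frac{1}{9} \left(-15\right) = - \frac{5}{3} \approx -1.6667$)
$p{\left(t \right)} = - \frac{5}{3} - 14 t$ ($p{\left(t \right)} = - 14 t - \frac{5}{3} = - \frac{5}{3} - 14 t$)
$f = \frac{475536}{160019}$ ($f = 475536 \cdot \frac{1}{160019} = \frac{475536}{160019} \approx 2.9717$)
$q = \frac{4876}{3}$ ($q = 308 + \left(- \frac{5}{3} - -84\right) 16 = 308 + \left(- \frac{5}{3} + 84\right) 16 = 308 + \frac{247}{3} \cdot 16 = 308 + \frac{3952}{3} = \frac{4876}{3} \approx 1625.3$)
$\sqrt{q + f} = \sqrt{\frac{4876}{3} + \frac{475536}{160019}} = \sqrt{\frac{781679252}{480057}} = \frac{2 \sqrt{93812649169341}}{480057}$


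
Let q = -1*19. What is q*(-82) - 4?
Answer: 1554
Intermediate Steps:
q = -19
q*(-82) - 4 = -19*(-82) - 4 = 1558 - 4 = 1554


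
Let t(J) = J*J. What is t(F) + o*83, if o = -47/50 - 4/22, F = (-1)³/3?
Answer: -460349/4950 ≈ -93.000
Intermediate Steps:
F = -⅓ (F = -1*⅓ = -⅓ ≈ -0.33333)
t(J) = J²
o = -617/550 (o = -47*1/50 - 4*1/22 = -47/50 - 2/11 = -617/550 ≈ -1.1218)
t(F) + o*83 = (-⅓)² - 617/550*83 = ⅑ - 51211/550 = -460349/4950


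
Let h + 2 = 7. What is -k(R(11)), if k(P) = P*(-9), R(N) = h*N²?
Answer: 5445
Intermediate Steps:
h = 5 (h = -2 + 7 = 5)
R(N) = 5*N²
k(P) = -9*P
-k(R(11)) = -(-9)*5*11² = -(-9)*5*121 = -(-9)*605 = -1*(-5445) = 5445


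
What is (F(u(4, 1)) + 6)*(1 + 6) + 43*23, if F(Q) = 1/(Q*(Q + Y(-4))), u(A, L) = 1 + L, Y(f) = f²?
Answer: 37123/36 ≈ 1031.2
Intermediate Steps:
F(Q) = 1/(Q*(16 + Q)) (F(Q) = 1/(Q*(Q + (-4)²)) = 1/(Q*(Q + 16)) = 1/(Q*(16 + Q)))
(F(u(4, 1)) + 6)*(1 + 6) + 43*23 = (1/((1 + 1)*(16 + (1 + 1))) + 6)*(1 + 6) + 43*23 = (1/(2*(16 + 2)) + 6)*7 + 989 = ((½)/18 + 6)*7 + 989 = ((½)*(1/18) + 6)*7 + 989 = (1/36 + 6)*7 + 989 = (217/36)*7 + 989 = 1519/36 + 989 = 37123/36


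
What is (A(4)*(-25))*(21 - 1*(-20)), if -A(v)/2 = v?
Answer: 8200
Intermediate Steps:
A(v) = -2*v
(A(4)*(-25))*(21 - 1*(-20)) = (-2*4*(-25))*(21 - 1*(-20)) = (-8*(-25))*(21 + 20) = 200*41 = 8200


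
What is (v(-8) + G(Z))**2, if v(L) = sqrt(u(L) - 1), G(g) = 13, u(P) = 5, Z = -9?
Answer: 225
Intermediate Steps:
v(L) = 2 (v(L) = sqrt(5 - 1) = sqrt(4) = 2)
(v(-8) + G(Z))**2 = (2 + 13)**2 = 15**2 = 225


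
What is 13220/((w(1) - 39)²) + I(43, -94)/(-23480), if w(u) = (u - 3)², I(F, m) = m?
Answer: 1242083/115052 ≈ 10.796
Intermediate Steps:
w(u) = (-3 + u)²
13220/((w(1) - 39)²) + I(43, -94)/(-23480) = 13220/(((-3 + 1)² - 39)²) - 94/(-23480) = 13220/(((-2)² - 39)²) - 94*(-1/23480) = 13220/((4 - 39)²) + 47/11740 = 13220/((-35)²) + 47/11740 = 13220/1225 + 47/11740 = 13220*(1/1225) + 47/11740 = 2644/245 + 47/11740 = 1242083/115052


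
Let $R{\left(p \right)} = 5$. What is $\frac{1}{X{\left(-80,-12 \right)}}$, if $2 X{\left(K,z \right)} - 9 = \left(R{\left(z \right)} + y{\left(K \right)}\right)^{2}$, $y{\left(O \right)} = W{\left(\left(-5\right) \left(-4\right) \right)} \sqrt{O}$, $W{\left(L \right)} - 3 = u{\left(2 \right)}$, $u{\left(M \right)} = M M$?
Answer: $- \frac{i}{140 \sqrt{5} + 1943 i} \approx -0.00050165 - 8.0824 \cdot 10^{-5} i$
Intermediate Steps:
$u{\left(M \right)} = M^{2}$
$W{\left(L \right)} = 7$ ($W{\left(L \right)} = 3 + 2^{2} = 3 + 4 = 7$)
$y{\left(O \right)} = 7 \sqrt{O}$
$X{\left(K,z \right)} = \frac{9}{2} + \frac{\left(5 + 7 \sqrt{K}\right)^{2}}{2}$
$\frac{1}{X{\left(-80,-12 \right)}} = \frac{1}{\frac{9}{2} + \frac{\left(5 + 7 \sqrt{-80}\right)^{2}}{2}} = \frac{1}{\frac{9}{2} + \frac{\left(5 + 7 \cdot 4 i \sqrt{5}\right)^{2}}{2}} = \frac{1}{\frac{9}{2} + \frac{\left(5 + 28 i \sqrt{5}\right)^{2}}{2}}$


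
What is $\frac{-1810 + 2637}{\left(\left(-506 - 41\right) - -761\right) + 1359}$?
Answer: $\frac{827}{1573} \approx 0.52575$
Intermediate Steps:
$\frac{-1810 + 2637}{\left(\left(-506 - 41\right) - -761\right) + 1359} = \frac{827}{\left(-547 + 761\right) + 1359} = \frac{827}{214 + 1359} = \frac{827}{1573}$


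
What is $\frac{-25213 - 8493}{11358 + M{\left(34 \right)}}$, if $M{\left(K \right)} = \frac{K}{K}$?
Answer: $- \frac{33706}{11359} \approx -2.9673$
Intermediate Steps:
$M{\left(K \right)} = 1$
$\frac{-25213 - 8493}{11358 + M{\left(34 \right)}} = \frac{-25213 - 8493}{11358 + 1} = - \frac{33706}{11359}$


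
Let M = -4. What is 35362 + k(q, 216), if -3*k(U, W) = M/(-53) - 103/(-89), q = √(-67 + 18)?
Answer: 500401847/14151 ≈ 35362.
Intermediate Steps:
q = 7*I (q = √(-49) = 7*I ≈ 7.0*I)
k(U, W) = -5815/14151 (k(U, W) = -(-4/(-53) - 103/(-89))/3 = -(-4*(-1/53) - 103*(-1/89))/3 = -(4/53 + 103/89)/3 = -⅓*5815/4717 = -5815/14151)
35362 + k(q, 216) = 35362 - 5815/14151 = 500401847/14151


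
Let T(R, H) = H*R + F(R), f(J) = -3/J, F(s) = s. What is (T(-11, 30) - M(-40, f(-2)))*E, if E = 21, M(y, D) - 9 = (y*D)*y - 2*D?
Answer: -57687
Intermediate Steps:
T(R, H) = R + H*R (T(R, H) = H*R + R = R + H*R)
M(y, D) = 9 - 2*D + D*y**2 (M(y, D) = 9 + ((y*D)*y - 2*D) = 9 + ((D*y)*y - 2*D) = 9 + (D*y**2 - 2*D) = 9 + (-2*D + D*y**2) = 9 - 2*D + D*y**2)
(T(-11, 30) - M(-40, f(-2)))*E = (-11*(1 + 30) - (9 - (-6)/(-2) - 3/(-2)*(-40)**2))*21 = (-11*31 - (9 - (-6)*(-1)/2 - 3*(-1/2)*1600))*21 = (-341 - (9 - 2*3/2 + (3/2)*1600))*21 = (-341 - (9 - 3 + 2400))*21 = (-341 - 1*2406)*21 = (-341 - 2406)*21 = -2747*21 = -57687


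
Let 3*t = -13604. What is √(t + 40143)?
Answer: 5*√12819/3 ≈ 188.70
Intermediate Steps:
t = -13604/3 (t = (⅓)*(-13604) = -13604/3 ≈ -4534.7)
√(t + 40143) = √(-13604/3 + 40143) = √(106825/3) = 5*√12819/3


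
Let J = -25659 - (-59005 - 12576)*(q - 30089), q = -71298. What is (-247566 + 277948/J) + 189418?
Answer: -211001895042418/3628704253 ≈ -58148.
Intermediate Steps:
J = -7257408506 (J = -25659 - (-59005 - 12576)*(-71298 - 30089) = -25659 - (-71581)*(-101387) = -25659 - 1*7257382847 = -25659 - 7257382847 = -7257408506)
(-247566 + 277948/J) + 189418 = (-247566 + 277948/(-7257408506)) + 189418 = (-247566 + 277948*(-1/7257408506)) + 189418 = (-247566 - 138974/3628704253) + 189418 = -898343797237172/3628704253 + 189418 = -211001895042418/3628704253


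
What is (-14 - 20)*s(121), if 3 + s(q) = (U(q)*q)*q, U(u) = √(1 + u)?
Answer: 102 - 497794*√122 ≈ -5.4982e+6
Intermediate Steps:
s(q) = -3 + q²*√(1 + q) (s(q) = -3 + (√(1 + q)*q)*q = -3 + (q*√(1 + q))*q = -3 + q²*√(1 + q))
(-14 - 20)*s(121) = (-14 - 20)*(-3 + 121²*√(1 + 121)) = -34*(-3 + 14641*√122) = 102 - 497794*√122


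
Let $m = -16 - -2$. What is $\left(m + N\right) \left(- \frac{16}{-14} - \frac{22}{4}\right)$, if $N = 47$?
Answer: $- \frac{2013}{14} \approx -143.79$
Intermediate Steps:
$m = -14$ ($m = -16 + 2 = -14$)
$\left(m + N\right) \left(- \frac{16}{-14} - \frac{22}{4}\right) = \left(-14 + 47\right) \left(- \frac{16}{-14} - \frac{22}{4}\right) = 33 \left(\left(-16\right) \left(- \frac{1}{14}\right) - \frac{11}{2}\right) = 33 \left(\frac{8}{7} - \frac{11}{2}\right) = 33 \left(- \frac{61}{14}\right) = - \frac{2013}{14}$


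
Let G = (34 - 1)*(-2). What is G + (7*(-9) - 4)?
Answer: -133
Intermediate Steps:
G = -66 (G = 33*(-2) = -66)
G + (7*(-9) - 4) = -66 + (7*(-9) - 4) = -66 + (-63 - 4) = -66 - 67 = -133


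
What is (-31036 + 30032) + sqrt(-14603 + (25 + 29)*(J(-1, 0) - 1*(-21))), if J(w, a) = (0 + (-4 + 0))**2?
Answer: -1004 + I*sqrt(12605) ≈ -1004.0 + 112.27*I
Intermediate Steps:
J(w, a) = 16 (J(w, a) = (0 - 4)**2 = (-4)**2 = 16)
(-31036 + 30032) + sqrt(-14603 + (25 + 29)*(J(-1, 0) - 1*(-21))) = (-31036 + 30032) + sqrt(-14603 + (25 + 29)*(16 - 1*(-21))) = -1004 + sqrt(-14603 + 54*(16 + 21)) = -1004 + sqrt(-14603 + 54*37) = -1004 + sqrt(-14603 + 1998) = -1004 + sqrt(-12605) = -1004 + I*sqrt(12605)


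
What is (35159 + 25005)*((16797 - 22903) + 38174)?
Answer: 1929339152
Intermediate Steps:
(35159 + 25005)*((16797 - 22903) + 38174) = 60164*(-6106 + 38174) = 60164*32068 = 1929339152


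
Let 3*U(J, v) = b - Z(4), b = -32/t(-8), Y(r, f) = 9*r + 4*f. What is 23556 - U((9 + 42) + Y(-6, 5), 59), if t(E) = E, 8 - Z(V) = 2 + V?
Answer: 70666/3 ≈ 23555.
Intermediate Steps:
Z(V) = 6 - V (Z(V) = 8 - (2 + V) = 8 + (-2 - V) = 6 - V)
Y(r, f) = 4*f + 9*r
b = 4 (b = -32/(-8) = -32*(-⅛) = 4)
U(J, v) = ⅔ (U(J, v) = (4 - (6 - 1*4))/3 = (4 - (6 - 4))/3 = (4 - 1*2)/3 = (4 - 2)/3 = (⅓)*2 = ⅔)
23556 - U((9 + 42) + Y(-6, 5), 59) = 23556 - 1*⅔ = 23556 - ⅔ = 70666/3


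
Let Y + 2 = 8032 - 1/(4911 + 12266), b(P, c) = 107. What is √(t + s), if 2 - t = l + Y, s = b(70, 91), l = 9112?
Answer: 4*I*√314098450230/17177 ≈ 130.51*I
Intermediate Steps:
s = 107
Y = 137931309/17177 (Y = -2 + (8032 - 1/(4911 + 12266)) = -2 + (8032 - 1/17177) = -2 + 137965663/17177 = 137931309/17177 ≈ 8030.0)
t = -294413779/17177 (t = 2 - (9112 + 137931309/17177) = 2 - 1*294448133/17177 = 2 - 294448133/17177 = -294413779/17177 ≈ -17140.)
√(t + s) = √(-294413779/17177 + 107) = √(-292575840/17177) = 4*I*√314098450230/17177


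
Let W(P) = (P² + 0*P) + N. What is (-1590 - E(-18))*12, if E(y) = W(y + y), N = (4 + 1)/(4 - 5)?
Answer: -34572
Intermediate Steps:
N = -5 (N = 5/(-1) = 5*(-1) = -5)
W(P) = -5 + P² (W(P) = (P² + 0*P) - 5 = (P² + 0) - 5 = P² - 5 = -5 + P²)
E(y) = -5 + 4*y² (E(y) = -5 + (y + y)² = -5 + (2*y)² = -5 + 4*y²)
(-1590 - E(-18))*12 = (-1590 - (-5 + 4*(-18)²))*12 = (-1590 - (-5 + 4*324))*12 = (-1590 - (-5 + 1296))*12 = (-1590 - 1*1291)*12 = (-1590 - 1291)*12 = -2881*12 = -34572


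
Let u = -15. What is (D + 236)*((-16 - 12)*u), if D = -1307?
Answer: -449820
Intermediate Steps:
(D + 236)*((-16 - 12)*u) = (-1307 + 236)*((-16 - 12)*(-15)) = -(-29988)*(-15) = -1071*420 = -449820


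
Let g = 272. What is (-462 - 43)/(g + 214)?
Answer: -505/486 ≈ -1.0391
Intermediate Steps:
(-462 - 43)/(g + 214) = (-462 - 43)/(272 + 214) = -505/486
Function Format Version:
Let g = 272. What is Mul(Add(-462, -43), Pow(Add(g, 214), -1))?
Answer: Rational(-505, 486) ≈ -1.0391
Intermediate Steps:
Mul(Add(-462, -43), Pow(Add(g, 214), -1)) = Mul(Add(-462, -43), Pow(Add(272, 214), -1)) = Mul(-505, Pow(486, -1)) = Mul(-505, Rational(1, 486)) = Rational(-505, 486)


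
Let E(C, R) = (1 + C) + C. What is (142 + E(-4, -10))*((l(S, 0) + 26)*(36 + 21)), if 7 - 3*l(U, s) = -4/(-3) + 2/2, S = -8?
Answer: 212040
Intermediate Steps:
E(C, R) = 1 + 2*C
l(U, s) = 14/9 (l(U, s) = 7/3 - (-4/(-3) + 2/2)/3 = 7/3 - (-4*(-⅓) + 2*(½))/3 = 7/3 - (4/3 + 1)/3 = 7/3 - ⅓*7/3 = 7/3 - 7/9 = 14/9)
(142 + E(-4, -10))*((l(S, 0) + 26)*(36 + 21)) = (142 + (1 + 2*(-4)))*((14/9 + 26)*(36 + 21)) = (142 + (1 - 8))*((248/9)*57) = (142 - 7)*(4712/3) = 135*(4712/3) = 212040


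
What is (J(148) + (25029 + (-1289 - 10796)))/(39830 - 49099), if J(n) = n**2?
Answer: -34848/9269 ≈ -3.7596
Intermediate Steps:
(J(148) + (25029 + (-1289 - 10796)))/(39830 - 49099) = (148**2 + (25029 + (-1289 - 10796)))/(39830 - 49099) = (21904 + (25029 - 12085))/(-9269) = (21904 + 12944)*(-1/9269) = 34848*(-1/9269) = -34848/9269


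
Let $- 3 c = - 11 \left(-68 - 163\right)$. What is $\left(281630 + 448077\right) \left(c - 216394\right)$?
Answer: $-158522278387$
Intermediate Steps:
$c = -847$ ($c = - \frac{\left(-11\right) \left(-68 - 163\right)}{3} = - \frac{\left(-11\right) \left(-231\right)}{3} = \left(- \frac{1}{3}\right) 2541 = -847$)
$\left(281630 + 448077\right) \left(c - 216394\right) = \left(281630 + 448077\right) \left(-847 - 216394\right) = 729707 \left(-217241\right) = -158522278387$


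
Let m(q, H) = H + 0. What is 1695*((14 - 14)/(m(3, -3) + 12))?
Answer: 0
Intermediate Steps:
m(q, H) = H
1695*((14 - 14)/(m(3, -3) + 12)) = 1695*((14 - 14)/(-3 + 12)) = 1695*(0/9) = 1695*(0*(⅑)) = 1695*0 = 0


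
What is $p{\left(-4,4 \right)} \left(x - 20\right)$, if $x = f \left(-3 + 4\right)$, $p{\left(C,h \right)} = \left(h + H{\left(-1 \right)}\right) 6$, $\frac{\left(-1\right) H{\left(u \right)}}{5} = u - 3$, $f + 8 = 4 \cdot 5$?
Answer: $-1152$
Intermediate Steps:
$f = 12$ ($f = -8 + 4 \cdot 5 = -8 + 20 = 12$)
$H{\left(u \right)} = 15 - 5 u$ ($H{\left(u \right)} = - 5 \left(u - 3\right) = - 5 \left(-3 + u\right) = 15 - 5 u$)
$p{\left(C,h \right)} = 120 + 6 h$ ($p{\left(C,h \right)} = \left(h + \left(15 - -5\right)\right) 6 = \left(h + \left(15 + 5\right)\right) 6 = \left(h + 20\right) 6 = \left(20 + h\right) 6 = 120 + 6 h$)
$x = 12$ ($x = 12 \left(-3 + 4\right) = 12 \cdot 1 = 12$)
$p{\left(-4,4 \right)} \left(x - 20\right) = \left(120 + 6 \cdot 4\right) \left(12 - 20\right) = \left(120 + 24\right) \left(-8\right) = 144 \left(-8\right) = -1152$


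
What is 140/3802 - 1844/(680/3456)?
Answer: -1514345858/161585 ≈ -9371.8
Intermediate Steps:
140/3802 - 1844/(680/3456) = 140*(1/3802) - 1844/(680*(1/3456)) = 70/1901 - 1844/85/432 = 70/1901 - 1844*432/85 = 70/1901 - 796608/85 = -1514345858/161585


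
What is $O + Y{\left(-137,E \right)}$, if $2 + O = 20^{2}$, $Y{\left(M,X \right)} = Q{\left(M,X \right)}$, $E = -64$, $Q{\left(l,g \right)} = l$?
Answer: $261$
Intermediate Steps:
$Y{\left(M,X \right)} = M$
$O = 398$ ($O = -2 + 20^{2} = -2 + 400 = 398$)
$O + Y{\left(-137,E \right)} = 398 - 137 = 261$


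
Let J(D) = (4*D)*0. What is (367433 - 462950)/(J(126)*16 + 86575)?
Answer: -95517/86575 ≈ -1.1033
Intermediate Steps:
J(D) = 0
(367433 - 462950)/(J(126)*16 + 86575) = (367433 - 462950)/(0*16 + 86575) = -95517/(0 + 86575) = -95517/86575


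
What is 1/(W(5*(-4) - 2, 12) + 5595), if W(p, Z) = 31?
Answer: 1/5626 ≈ 0.00017775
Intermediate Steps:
1/(W(5*(-4) - 2, 12) + 5595) = 1/(31 + 5595) = 1/5626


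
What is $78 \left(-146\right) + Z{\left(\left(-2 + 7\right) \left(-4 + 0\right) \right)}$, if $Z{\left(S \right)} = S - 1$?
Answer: $-11409$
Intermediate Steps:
$Z{\left(S \right)} = -1 + S$ ($Z{\left(S \right)} = S - 1 = -1 + S$)
$78 \left(-146\right) + Z{\left(\left(-2 + 7\right) \left(-4 + 0\right) \right)} = 78 \left(-146\right) + \left(-1 + \left(-2 + 7\right) \left(-4 + 0\right)\right) = -11388 + \left(-1 + 5 \left(-4\right)\right) = -11388 - 21 = -11409$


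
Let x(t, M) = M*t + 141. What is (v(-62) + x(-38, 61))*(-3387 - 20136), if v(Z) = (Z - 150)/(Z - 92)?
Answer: 3940643529/77 ≈ 5.1177e+7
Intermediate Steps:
v(Z) = (-150 + Z)/(-92 + Z)
x(t, M) = 141 + M*t
(v(-62) + x(-38, 61))*(-3387 - 20136) = ((-150 - 62)/(-92 - 62) + (141 + 61*(-38)))*(-3387 - 20136) = (-212/(-154) + (141 - 2318))*(-23523) = (-1/154*(-212) - 2177)*(-23523) = (106/77 - 2177)*(-23523) = -167523/77*(-23523) = 3940643529/77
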